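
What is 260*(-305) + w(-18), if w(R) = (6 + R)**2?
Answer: -79156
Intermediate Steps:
260*(-305) + w(-18) = 260*(-305) + (6 - 18)**2 = -79300 + (-12)**2 = -79300 + 144 = -79156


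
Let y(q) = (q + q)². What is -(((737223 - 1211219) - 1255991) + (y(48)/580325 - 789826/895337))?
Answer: 898878244508818833/519586444525 ≈ 1.7300e+6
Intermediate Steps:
y(q) = 4*q² (y(q) = (2*q)² = 4*q²)
-(((737223 - 1211219) - 1255991) + (y(48)/580325 - 789826/895337)) = -(((737223 - 1211219) - 1255991) + ((4*48²)/580325 - 789826/895337)) = -((-473996 - 1255991) + ((4*2304)*(1/580325) - 789826*1/895337)) = -(-1729987 + (9216*(1/580325) - 789826/895337)) = -(-1729987 + (9216/580325 - 789826/895337)) = -(-1729987 - 450104347658/519586444525) = -1*(-898878244508818833/519586444525) = 898878244508818833/519586444525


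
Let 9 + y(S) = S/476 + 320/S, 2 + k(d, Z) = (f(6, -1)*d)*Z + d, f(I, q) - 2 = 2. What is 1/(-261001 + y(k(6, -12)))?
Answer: -8449/2205288051 ≈ -3.8312e-6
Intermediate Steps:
f(I, q) = 4 (f(I, q) = 2 + 2 = 4)
k(d, Z) = -2 + d + 4*Z*d (k(d, Z) = -2 + ((4*d)*Z + d) = -2 + (4*Z*d + d) = -2 + (d + 4*Z*d) = -2 + d + 4*Z*d)
y(S) = -9 + 320/S + S/476 (y(S) = -9 + (S/476 + 320/S) = -9 + (320/S + S/476) = -9 + 320/S + S/476)
1/(-261001 + y(k(6, -12))) = 1/(-261001 + (-9 + 320/(-2 + 6 + 4*(-12)*6) + (-2 + 6 + 4*(-12)*6)/476)) = 1/(-261001 + (-9 + 320/(-2 + 6 - 288) + (-2 + 6 - 288)/476)) = 1/(-261001 + (-9 + 320/(-284) + (1/476)*(-284))) = 1/(-261001 + (-9 + 320*(-1/284) - 71/119)) = 1/(-261001 + (-9 - 80/71 - 71/119)) = 1/(-261001 - 90602/8449) = 1/(-2205288051/8449) = -8449/2205288051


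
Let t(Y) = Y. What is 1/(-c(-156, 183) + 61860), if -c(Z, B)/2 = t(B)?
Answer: 1/62226 ≈ 1.6070e-5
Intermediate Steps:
c(Z, B) = -2*B
1/(-c(-156, 183) + 61860) = 1/(-(-2)*183 + 61860) = 1/(-1*(-366) + 61860) = 1/(366 + 61860) = 1/62226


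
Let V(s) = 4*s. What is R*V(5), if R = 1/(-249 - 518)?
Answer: -20/767 ≈ -0.026076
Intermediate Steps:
R = -1/767 (R = 1/(-767) = -1/767 ≈ -0.0013038)
R*V(5) = -4*5/767 = -1/767*20 = -20/767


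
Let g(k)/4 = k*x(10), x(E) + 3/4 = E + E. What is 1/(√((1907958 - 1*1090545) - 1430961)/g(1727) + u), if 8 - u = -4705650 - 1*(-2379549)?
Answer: 41133549481940069/95681119651886132575069 - 797874*I*√17043/95681119651886132575069 ≈ 4.299e-7 - 1.0886e-15*I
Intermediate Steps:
x(E) = -¾ + 2*E (x(E) = -¾ + (E + E) = -¾ + 2*E)
g(k) = 77*k (g(k) = 4*(k*(-¾ + 2*10)) = 4*(k*(-¾ + 20)) = 4*(k*(77/4)) = 4*(77*k/4) = 77*k)
u = 2326109 (u = 8 - (-4705650 - 1*(-2379549)) = 8 - (-4705650 + 2379549) = 8 - 1*(-2326101) = 8 + 2326101 = 2326109)
1/(√((1907958 - 1*1090545) - 1430961)/g(1727) + u) = 1/(√((1907958 - 1*1090545) - 1430961)/((77*1727)) + 2326109) = 1/(√((1907958 - 1090545) - 1430961)/132979 + 2326109) = 1/(√(817413 - 1430961)*(1/132979) + 2326109) = 1/(√(-613548)*(1/132979) + 2326109) = 1/((6*I*√17043)*(1/132979) + 2326109) = 1/(6*I*√17043/132979 + 2326109) = 1/(2326109 + 6*I*√17043/132979)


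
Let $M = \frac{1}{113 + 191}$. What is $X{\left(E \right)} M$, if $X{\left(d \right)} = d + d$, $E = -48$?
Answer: $- \frac{6}{19} \approx -0.31579$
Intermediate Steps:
$M = \frac{1}{304} \approx 0.0032895$
$X{\left(d \right)} = 2 d$
$X{\left(E \right)} M = 2 \left(-48\right) \frac{1}{304} = \left(-96\right) \frac{1}{304} = - \frac{6}{19}$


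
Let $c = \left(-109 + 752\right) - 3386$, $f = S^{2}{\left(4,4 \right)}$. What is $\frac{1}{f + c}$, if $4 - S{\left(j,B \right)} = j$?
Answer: $- \frac{1}{2743} \approx -0.00036456$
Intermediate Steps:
$S{\left(j,B \right)} = 4 - j$
$f = 0$ ($f = \left(4 - 4\right)^{2} = 0^{2} = 0$)
$c = -2743$ ($c = 643 - 3386 = -2743$)
$\frac{1}{f + c} = \frac{1}{0 - 2743} = \frac{1}{-2743} = - \frac{1}{2743}$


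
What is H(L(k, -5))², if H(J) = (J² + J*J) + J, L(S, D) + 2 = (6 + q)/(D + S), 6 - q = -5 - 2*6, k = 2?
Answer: 5499025/81 ≈ 67889.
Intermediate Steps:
q = 23 (q = 6 - (-5 - 2*6) = 6 - (-5 - 12) = 6 - 1*(-17) = 6 + 17 = 23)
L(S, D) = -2 + 29/(D + S) (L(S, D) = -2 + (6 + 23)/(D + S) = -2 + 29/(D + S))
H(J) = J + 2*J² (H(J) = (J² + J²) + J = 2*J² + J = J + 2*J²)
H(L(k, -5))² = (((29 - 2*(-5) - 2*2)/(-5 + 2))*(1 + 2*((29 - 2*(-5) - 2*2)/(-5 + 2))))² = (((29 + 10 - 4)/(-3))*(1 + 2*((29 + 10 - 4)/(-3))))² = ((-⅓*35)*(1 + 2*(-⅓*35)))² = (-35*(1 + 2*(-35/3))/3)² = (-35*(1 - 70/3)/3)² = (-35/3*(-67/3))² = (2345/9)² = 5499025/81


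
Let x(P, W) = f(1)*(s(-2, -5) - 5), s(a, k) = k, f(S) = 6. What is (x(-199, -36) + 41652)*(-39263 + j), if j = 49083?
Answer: 408433440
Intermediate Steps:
x(P, W) = -60 (x(P, W) = 6*(-5 - 5) = 6*(-10) = -60)
(x(-199, -36) + 41652)*(-39263 + j) = (-60 + 41652)*(-39263 + 49083) = 41592*9820 = 408433440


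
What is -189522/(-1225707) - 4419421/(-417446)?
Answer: 1832010152153/170555494774 ≈ 10.741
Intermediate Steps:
-189522/(-1225707) - 4419421/(-417446) = -189522*(-1/1225707) - 4419421*(-1/417446) = 63174/408569 + 4419421/417446 = 1832010152153/170555494774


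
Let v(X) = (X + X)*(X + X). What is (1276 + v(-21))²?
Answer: 9241600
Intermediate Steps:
v(X) = 4*X² (v(X) = (2*X)*(2*X) = 4*X²)
(1276 + v(-21))² = (1276 + 4*(-21)²)² = (1276 + 4*441)² = (1276 + 1764)² = 3040² = 9241600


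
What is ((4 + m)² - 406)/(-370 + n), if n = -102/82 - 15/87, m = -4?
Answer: 241367/220807 ≈ 1.0931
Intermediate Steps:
n = -1684/1189 (n = -102*1/82 - 15*1/87 = -51/41 - 5/29 = -1684/1189 ≈ -1.4163)
((4 + m)² - 406)/(-370 + n) = ((4 - 4)² - 406)/(-370 - 1684/1189) = (0² - 406)/(-441614/1189) = (0 - 406)*(-1189/441614) = -406*(-1189/441614) = 241367/220807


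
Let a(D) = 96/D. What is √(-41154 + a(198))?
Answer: I*√44816178/33 ≈ 202.86*I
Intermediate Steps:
√(-41154 + a(198)) = √(-41154 + 96/198) = √(-41154 + 96*(1/198)) = √(-41154 + 16/33) = √(-1358066/33) = I*√44816178/33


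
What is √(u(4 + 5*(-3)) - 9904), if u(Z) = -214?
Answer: I*√10118 ≈ 100.59*I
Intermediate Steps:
√(u(4 + 5*(-3)) - 9904) = √(-214 - 9904) = √(-10118) = I*√10118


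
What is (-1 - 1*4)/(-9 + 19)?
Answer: -½ ≈ -0.50000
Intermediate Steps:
(-1 - 1*4)/(-9 + 19) = (-1 - 4)/10 = (⅒)*(-5) = -½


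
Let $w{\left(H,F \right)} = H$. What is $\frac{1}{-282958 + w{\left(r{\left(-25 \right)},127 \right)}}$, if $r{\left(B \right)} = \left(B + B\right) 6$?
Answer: $- \frac{1}{283258} \approx -3.5303 \cdot 10^{-6}$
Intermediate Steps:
$r{\left(B \right)} = 12 B$ ($r{\left(B \right)} = 2 B 6 = 12 B$)
$\frac{1}{-282958 + w{\left(r{\left(-25 \right)},127 \right)}} = \frac{1}{-282958 + 12 \left(-25\right)} = \frac{1}{-282958 - 300} = \frac{1}{-283258} = - \frac{1}{283258}$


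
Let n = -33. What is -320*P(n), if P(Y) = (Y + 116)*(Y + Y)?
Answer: 1752960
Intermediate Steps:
P(Y) = 2*Y*(116 + Y) (P(Y) = (116 + Y)*(2*Y) = 2*Y*(116 + Y))
-320*P(n) = -640*(-33)*(116 - 33) = -640*(-33)*83 = -320*(-5478) = 1752960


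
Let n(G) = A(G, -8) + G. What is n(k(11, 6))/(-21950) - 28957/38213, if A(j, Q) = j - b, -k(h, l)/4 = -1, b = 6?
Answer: -317841288/419387675 ≈ -0.75787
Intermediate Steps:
k(h, l) = 4 (k(h, l) = -4*(-1) = 4)
A(j, Q) = -6 + j (A(j, Q) = j - 1*6 = j - 6 = -6 + j)
n(G) = -6 + 2*G (n(G) = (-6 + G) + G = -6 + 2*G)
n(k(11, 6))/(-21950) - 28957/38213 = (-6 + 2*4)/(-21950) - 28957/38213 = (-6 + 8)*(-1/21950) - 28957*1/38213 = 2*(-1/21950) - 28957/38213 = -1/10975 - 28957/38213 = -317841288/419387675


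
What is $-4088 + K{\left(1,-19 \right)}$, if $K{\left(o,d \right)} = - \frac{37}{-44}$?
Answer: $- \frac{179835}{44} \approx -4087.2$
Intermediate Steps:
$K{\left(o,d \right)} = \frac{37}{44}$ ($K{\left(o,d \right)} = \left(-37\right) \left(- \frac{1}{44}\right) = \frac{37}{44}$)
$-4088 + K{\left(1,-19 \right)} = -4088 + \frac{37}{44} = - \frac{179835}{44}$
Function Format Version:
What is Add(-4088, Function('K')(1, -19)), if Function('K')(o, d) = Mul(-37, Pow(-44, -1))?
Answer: Rational(-179835, 44) ≈ -4087.2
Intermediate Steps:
Function('K')(o, d) = Rational(37, 44) (Function('K')(o, d) = Mul(-37, Rational(-1, 44)) = Rational(37, 44))
Add(-4088, Function('K')(1, -19)) = Add(-4088, Rational(37, 44)) = Rational(-179835, 44)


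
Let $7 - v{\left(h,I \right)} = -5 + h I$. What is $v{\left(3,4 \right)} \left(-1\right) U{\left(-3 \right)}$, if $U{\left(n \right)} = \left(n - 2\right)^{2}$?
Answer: $0$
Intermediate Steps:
$U{\left(n \right)} = \left(-2 + n\right)^{2}$
$v{\left(h,I \right)} = 12 - I h$ ($v{\left(h,I \right)} = 7 - \left(-5 + h I\right) = 7 - \left(-5 + I h\right) = 12 - I h$)
$v{\left(3,4 \right)} \left(-1\right) U{\left(-3 \right)} = \left(12 - 4 \cdot 3\right) \left(-1\right) \left(-2 - 3\right)^{2} = \left(12 - 12\right) \left(-1\right) \left(-5\right)^{2} = 0 \left(-1\right) 25 = 0 \cdot 25 = 0$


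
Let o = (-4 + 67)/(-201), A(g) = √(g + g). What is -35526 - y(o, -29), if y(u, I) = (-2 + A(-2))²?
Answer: -35526 + 8*I ≈ -35526.0 + 8.0*I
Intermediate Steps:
A(g) = √2*√g (A(g) = √(2*g) = √2*√g)
o = -21/67 (o = 63*(-1/201) = -21/67 ≈ -0.31343)
y(u, I) = (-2 + 2*I)² (y(u, I) = (-2 + √2*√(-2))² = (-2 + √2*(I*√2))² = (-2 + 2*I)²)
-35526 - y(o, -29) = -35526 - (-8)*I = -35526 + 8*I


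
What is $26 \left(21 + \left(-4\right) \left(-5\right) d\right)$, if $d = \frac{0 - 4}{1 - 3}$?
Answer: $1586$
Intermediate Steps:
$d = 2$ ($d = - \frac{4}{-2} = \left(-4\right) \left(- \frac{1}{2}\right) = 2$)
$26 \left(21 + \left(-4\right) \left(-5\right) d\right) = 26 \left(21 + \left(-4\right) \left(-5\right) 2\right) = 26 \left(21 + 20 \cdot 2\right) = 26 \left(21 + 40\right) = 26 \cdot 61 = 1586$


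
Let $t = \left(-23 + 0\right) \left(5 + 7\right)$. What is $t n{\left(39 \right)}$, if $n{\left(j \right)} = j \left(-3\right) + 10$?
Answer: $29532$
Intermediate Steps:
$n{\left(j \right)} = 10 - 3 j$ ($n{\left(j \right)} = - 3 j + 10 = 10 - 3 j$)
$t = -276$ ($t = \left(-23\right) 12 = -276$)
$t n{\left(39 \right)} = - 276 \left(10 - 117\right) = \left(-276\right) \left(-107\right) = 29532$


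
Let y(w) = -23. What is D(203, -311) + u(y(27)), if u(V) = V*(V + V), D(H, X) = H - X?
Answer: 1572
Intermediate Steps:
u(V) = 2*V² (u(V) = V*(2*V) = 2*V²)
D(203, -311) + u(y(27)) = (203 - 1*(-311)) + 2*(-23)² = (203 + 311) + 2*529 = 514 + 1058 = 1572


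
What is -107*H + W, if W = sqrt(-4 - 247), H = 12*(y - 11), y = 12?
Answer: -1284 + I*sqrt(251) ≈ -1284.0 + 15.843*I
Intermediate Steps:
H = 12 (H = 12*(12 - 11) = 12*1 = 12)
W = I*sqrt(251) (W = sqrt(-251) = I*sqrt(251) ≈ 15.843*I)
-107*H + W = -107*12 + I*sqrt(251) = -1284 + I*sqrt(251)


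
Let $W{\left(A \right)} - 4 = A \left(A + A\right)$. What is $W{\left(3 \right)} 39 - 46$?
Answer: $812$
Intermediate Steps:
$W{\left(A \right)} = 4 + 2 A^{2}$ ($W{\left(A \right)} = 4 + A \left(A + A\right) = 4 + A 2 A = 4 + 2 A^{2}$)
$W{\left(3 \right)} 39 - 46 = \left(4 + 2 \cdot 3^{2}\right) 39 - 46 = \left(4 + 2 \cdot 9\right) 39 - 46 = \left(4 + 18\right) 39 - 46 = 22 \cdot 39 - 46 = 858 - 46 = 812$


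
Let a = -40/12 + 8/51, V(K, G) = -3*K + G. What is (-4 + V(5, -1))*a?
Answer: 1080/17 ≈ 63.529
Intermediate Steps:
V(K, G) = G - 3*K
a = -54/17 (a = -40*1/12 + 8*(1/51) = -10/3 + 8/51 = -54/17 ≈ -3.1765)
(-4 + V(5, -1))*a = (-4 + (-1 - 3*5))*(-54/17) = (-4 + (-1 - 15))*(-54/17) = (-4 - 16)*(-54/17) = -20*(-54/17) = 1080/17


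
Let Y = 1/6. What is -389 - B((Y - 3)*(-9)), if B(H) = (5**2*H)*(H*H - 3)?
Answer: -3304087/8 ≈ -4.1301e+5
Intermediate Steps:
Y = 1/6 ≈ 0.16667
B(H) = 25*H*(-3 + H**2) (B(H) = (25*H)*(H**2 - 3) = (25*H)*(-3 + H**2) = 25*H*(-3 + H**2))
-389 - B((Y - 3)*(-9)) = -389 - 25*(1/6 - 3)*(-9)*(-3 + ((1/6 - 3)*(-9))**2) = -389 - 25*(-17/6*(-9))*(-3 + (-17/6*(-9))**2) = -389 - 25*51*(-3 + (51/2)**2)/2 = -389 - 25*51*(-3 + 2601/4)/2 = -389 - 25*51*2589/(2*4) = -389 - 1*3300975/8 = -389 - 3300975/8 = -3304087/8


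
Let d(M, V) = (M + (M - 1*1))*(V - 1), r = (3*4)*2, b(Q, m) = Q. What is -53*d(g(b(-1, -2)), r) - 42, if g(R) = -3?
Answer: 8491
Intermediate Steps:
r = 24 (r = 12*2 = 24)
d(M, V) = (-1 + V)*(-1 + 2*M) (d(M, V) = (M + (M - 1))*(-1 + V) = (M + (-1 + M))*(-1 + V) = (-1 + 2*M)*(-1 + V) = (-1 + V)*(-1 + 2*M))
-53*d(g(b(-1, -2)), r) - 42 = -53*(1 - 1*24 - 2*(-3) + 2*(-3)*24) - 42 = -53*(1 - 24 + 6 - 144) - 42 = -53*(-161) - 42 = 8533 - 42 = 8491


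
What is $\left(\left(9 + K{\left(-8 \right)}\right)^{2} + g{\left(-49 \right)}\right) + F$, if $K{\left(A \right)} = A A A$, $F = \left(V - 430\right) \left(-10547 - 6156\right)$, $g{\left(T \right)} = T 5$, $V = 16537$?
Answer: $-268782457$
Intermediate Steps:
$g{\left(T \right)} = 5 T$
$F = -269035221$ ($F = \left(16537 - 430\right) \left(-10547 - 6156\right) = 16107 \left(-16703\right) = -269035221$)
$K{\left(A \right)} = A^{3}$ ($K{\left(A \right)} = A^{2} A = A^{3}$)
$\left(\left(9 + K{\left(-8 \right)}\right)^{2} + g{\left(-49 \right)}\right) + F = \left(\left(9 + \left(-8\right)^{3}\right)^{2} + 5 \left(-49\right)\right) - 269035221 = \left(\left(9 - 512\right)^{2} - 245\right) - 269035221 = \left(\left(-503\right)^{2} - 245\right) - 269035221 = \left(253009 - 245\right) - 269035221 = 252764 - 269035221 = -268782457$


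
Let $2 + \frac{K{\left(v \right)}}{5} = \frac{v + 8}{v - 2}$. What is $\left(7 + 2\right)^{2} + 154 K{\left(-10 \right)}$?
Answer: $- \frac{3992}{3} \approx -1330.7$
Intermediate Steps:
$K{\left(v \right)} = -10 + \frac{5 \left(8 + v\right)}{-2 + v}$ ($K{\left(v \right)} = -10 + 5 \frac{v + 8}{v - 2} = -10 + 5 \frac{8 + v}{-2 + v} = -10 + \frac{5 \left(8 + v\right)}{-2 + v}$)
$\left(7 + 2\right)^{2} + 154 K{\left(-10 \right)} = \left(7 + 2\right)^{2} + 154 \frac{5 \left(12 - -10\right)}{-2 - 10} = 9^{2} + 154 \frac{5 \left(12 + 10\right)}{-12} = 81 + 154 \cdot 5 \left(- \frac{1}{12}\right) 22 = 81 + 154 \left(- \frac{55}{6}\right) = 81 - \frac{4235}{3} = - \frac{3992}{3}$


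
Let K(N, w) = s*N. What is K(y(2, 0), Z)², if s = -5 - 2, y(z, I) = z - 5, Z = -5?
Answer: 441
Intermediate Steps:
y(z, I) = -5 + z
s = -7
K(N, w) = -7*N
K(y(2, 0), Z)² = (-7*(-5 + 2))² = (-7*(-3))² = 21² = 441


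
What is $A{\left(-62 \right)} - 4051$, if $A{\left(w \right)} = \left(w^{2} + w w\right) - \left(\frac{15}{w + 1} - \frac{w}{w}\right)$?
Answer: $\frac{221933}{61} \approx 3638.2$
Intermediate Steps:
$A{\left(w \right)} = 1 - \frac{15}{1 + w} + 2 w^{2}$ ($A{\left(w \right)} = \left(w^{2} + w^{2}\right) + \left(1 - \frac{15}{1 + w}\right) = 2 w^{2} + \left(1 - \frac{15}{1 + w}\right) = 1 - \frac{15}{1 + w} + 2 w^{2}$)
$A{\left(-62 \right)} - 4051 = \frac{-14 - 62 + 2 \left(-62\right)^{2} + 2 \left(-62\right)^{3}}{1 - 62} - 4051 = \frac{-14 - 62 + 2 \cdot 3844 + 2 \left(-238328\right)}{-61} - 4051 = - \frac{-14 - 62 + 7688 - 476656}{61} - 4051 = \left(- \frac{1}{61}\right) \left(-469044\right) - 4051 = \frac{469044}{61} - 4051 = \frac{221933}{61}$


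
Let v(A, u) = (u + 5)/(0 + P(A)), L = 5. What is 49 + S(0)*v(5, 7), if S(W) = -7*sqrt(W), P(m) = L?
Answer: 49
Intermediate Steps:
P(m) = 5
v(A, u) = 1 + u/5 (v(A, u) = (u + 5)/(0 + 5) = (5 + u)/5 = (5 + u)*(1/5) = 1 + u/5)
49 + S(0)*v(5, 7) = 49 + (-7*sqrt(0))*(1 + (1/5)*7) = 49 + (-7*0)*(1 + 7/5) = 49 + 0*(12/5) = 49 + 0 = 49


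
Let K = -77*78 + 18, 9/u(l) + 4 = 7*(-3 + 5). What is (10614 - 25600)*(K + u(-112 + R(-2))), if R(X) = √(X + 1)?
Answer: 448613403/5 ≈ 8.9723e+7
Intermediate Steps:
R(X) = √(1 + X)
u(l) = 9/10 (u(l) = 9/(-4 + 7*(-3 + 5)) = 9/(-4 + 7*2) = 9/(-4 + 14) = 9/10)
K = -5988 (K = -6006 + 18 = -5988)
(10614 - 25600)*(K + u(-112 + R(-2))) = (10614 - 25600)*(-5988 + 9/10) = -14986*(-59871/10) = 448613403/5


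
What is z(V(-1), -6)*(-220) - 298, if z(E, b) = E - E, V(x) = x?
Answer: -298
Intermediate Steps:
z(E, b) = 0
z(V(-1), -6)*(-220) - 298 = 0*(-220) - 298 = 0 - 298 = -298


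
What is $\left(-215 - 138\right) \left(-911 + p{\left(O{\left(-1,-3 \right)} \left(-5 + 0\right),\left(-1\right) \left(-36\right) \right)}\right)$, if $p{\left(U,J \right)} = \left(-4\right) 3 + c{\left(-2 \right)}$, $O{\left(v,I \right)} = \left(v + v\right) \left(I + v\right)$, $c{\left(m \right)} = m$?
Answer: $326525$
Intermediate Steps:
$O{\left(v,I \right)} = 2 v \left(I + v\right)$
$p{\left(U,J \right)} = -14$ ($p{\left(U,J \right)} = \left(-4\right) 3 - 2 = -12 - 2 = -14$)
$\left(-215 - 138\right) \left(-911 + p{\left(O{\left(-1,-3 \right)} \left(-5 + 0\right),\left(-1\right) \left(-36\right) \right)}\right) = \left(-215 - 138\right) \left(-911 - 14\right) = \left(-215 - 138\right) \left(-925\right) = \left(-353\right) \left(-925\right) = 326525$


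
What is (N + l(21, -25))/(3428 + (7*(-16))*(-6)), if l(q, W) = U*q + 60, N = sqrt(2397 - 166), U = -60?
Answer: -12/41 + sqrt(2231)/4100 ≈ -0.28116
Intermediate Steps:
N = sqrt(2231) ≈ 47.233
l(q, W) = 60 - 60*q (l(q, W) = -60*q + 60 = 60 - 60*q)
(N + l(21, -25))/(3428 + (7*(-16))*(-6)) = (sqrt(2231) + (60 - 60*21))/(3428 + (7*(-16))*(-6)) = (sqrt(2231) + (60 - 1260))/(3428 - 112*(-6)) = (sqrt(2231) - 1200)/(3428 + 672) = (-1200 + sqrt(2231))/4100 = (-1200 + sqrt(2231))*(1/4100) = -12/41 + sqrt(2231)/4100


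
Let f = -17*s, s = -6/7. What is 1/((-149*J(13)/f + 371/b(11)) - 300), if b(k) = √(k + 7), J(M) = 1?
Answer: -3227586/921722951 - 643314*√2/921722951 ≈ -0.0044887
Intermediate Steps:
s = -6/7 (s = -6*⅐ = -6/7 ≈ -0.85714)
f = 102/7 (f = -17*(-6/7) = 102/7 ≈ 14.571)
b(k) = √(7 + k)
1/((-149*J(13)/f + 371/b(11)) - 300) = 1/((-149/((102/7)/1) + 371/(√(7 + 11))) - 300) = 1/((-149/((102/7)*1) + 371/(√18)) - 300) = 1/((-149/102/7 + 371/((3*√2))) - 300) = 1/((-149*7/102 + 371*(√2/6)) - 300) = 1/((-1043/102 + 371*√2/6) - 300) = 1/(-31643/102 + 371*√2/6)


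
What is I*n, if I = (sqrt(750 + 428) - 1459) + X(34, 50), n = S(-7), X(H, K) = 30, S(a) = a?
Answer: 10003 - 7*sqrt(1178) ≈ 9762.8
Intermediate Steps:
n = -7
I = -1429 + sqrt(1178) (I = (sqrt(750 + 428) - 1459) + 30 = (sqrt(1178) - 1459) + 30 = (-1459 + sqrt(1178)) + 30 = -1429 + sqrt(1178) ≈ -1394.7)
I*n = (-1429 + sqrt(1178))*(-7) = 10003 - 7*sqrt(1178)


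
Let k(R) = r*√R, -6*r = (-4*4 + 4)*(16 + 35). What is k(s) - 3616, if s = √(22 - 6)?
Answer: -3412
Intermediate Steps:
s = 4 (s = √16 = 4)
r = 102 (r = -(-4*4 + 4)*(16 + 35)/6 = -(-16 + 4)*51/6 = -(-2)*51 = -⅙*(-612) = 102)
k(R) = 102*√R
k(s) - 3616 = 102*√4 - 3616 = 102*2 - 3616 = 204 - 3616 = -3412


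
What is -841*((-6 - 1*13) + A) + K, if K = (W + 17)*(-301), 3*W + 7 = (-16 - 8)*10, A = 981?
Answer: -2368130/3 ≈ -7.8938e+5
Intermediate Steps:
W = -247/3 (W = -7/3 + ((-16 - 8)*10)/3 = -7/3 + (-24*10)/3 = -7/3 + (⅓)*(-240) = -7/3 - 80 = -247/3 ≈ -82.333)
K = 58996/3 (K = (-247/3 + 17)*(-301) = -196/3*(-301) = 58996/3 ≈ 19665.)
-841*((-6 - 1*13) + A) + K = -841*((-6 - 1*13) + 981) + 58996/3 = -841*((-6 - 13) + 981) + 58996/3 = -841*(-19 + 981) + 58996/3 = -841*962 + 58996/3 = -809042 + 58996/3 = -2368130/3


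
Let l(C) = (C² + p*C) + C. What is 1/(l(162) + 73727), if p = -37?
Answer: 1/94139 ≈ 1.0623e-5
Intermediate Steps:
l(C) = C² - 36*C (l(C) = (C² - 37*C) + C = C² - 36*C)
1/(l(162) + 73727) = 1/(162*(-36 + 162) + 73727) = 1/(162*126 + 73727) = 1/(20412 + 73727) = 1/94139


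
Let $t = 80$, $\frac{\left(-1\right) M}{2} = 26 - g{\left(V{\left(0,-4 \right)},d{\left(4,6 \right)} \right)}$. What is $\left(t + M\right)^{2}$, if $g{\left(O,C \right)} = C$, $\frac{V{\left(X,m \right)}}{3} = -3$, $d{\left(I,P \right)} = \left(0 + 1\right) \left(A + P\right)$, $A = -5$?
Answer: $900$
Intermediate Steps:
$d{\left(I,P \right)} = -5 + P$ ($d{\left(I,P \right)} = \left(0 + 1\right) \left(-5 + P\right) = 1 \left(-5 + P\right) = -5 + P$)
$V{\left(X,m \right)} = -9$ ($V{\left(X,m \right)} = 3 \left(-3\right) = -9$)
$M = -50$ ($M = - 2 \left(26 - \left(-5 + 6\right)\right) = - 2 \left(26 - 1\right) = \left(-2\right) 25 = -50$)
$\left(t + M\right)^{2} = \left(80 - 50\right)^{2} = 30^{2} = 900$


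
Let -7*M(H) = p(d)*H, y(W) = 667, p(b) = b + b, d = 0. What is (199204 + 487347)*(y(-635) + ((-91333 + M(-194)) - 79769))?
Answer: -117012319685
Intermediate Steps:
p(b) = 2*b
M(H) = 0 (M(H) = -2*0*H/7 = -0*H = -⅐*0 = 0)
(199204 + 487347)*(y(-635) + ((-91333 + M(-194)) - 79769)) = (199204 + 487347)*(667 + ((-91333 + 0) - 79769)) = 686551*(667 + (-91333 - 79769)) = 686551*(667 - 171102) = 686551*(-170435) = -117012319685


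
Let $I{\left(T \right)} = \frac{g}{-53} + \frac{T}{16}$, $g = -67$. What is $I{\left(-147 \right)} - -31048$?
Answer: $\frac{26321985}{848} \approx 31040.0$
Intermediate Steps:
$I{\left(T \right)} = \frac{67}{53} + \frac{T}{16}$ ($I{\left(T \right)} = - \frac{67}{-53} + \frac{T}{16} = \left(-67\right) \left(- \frac{1}{53}\right) + T \frac{1}{16} = \frac{67}{53} + \frac{T}{16}$)
$I{\left(-147 \right)} - -31048 = \left(\frac{67}{53} + \frac{1}{16} \left(-147\right)\right) - -31048 = \left(\frac{67}{53} - \frac{147}{16}\right) + 31048 = - \frac{6719}{848} + 31048 = \frac{26321985}{848}$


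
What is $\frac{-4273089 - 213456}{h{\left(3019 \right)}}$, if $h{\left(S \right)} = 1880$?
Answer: $- \frac{897309}{376} \approx -2386.5$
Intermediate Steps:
$\frac{-4273089 - 213456}{h{\left(3019 \right)}} = \frac{-4273089 - 213456}{1880} = \left(-4273089 - 213456\right) \frac{1}{1880} = \left(-4486545\right) \frac{1}{1880} = - \frac{897309}{376}$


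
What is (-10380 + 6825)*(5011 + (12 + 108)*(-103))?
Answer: 26125695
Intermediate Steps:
(-10380 + 6825)*(5011 + (12 + 108)*(-103)) = -3555*(5011 + 120*(-103)) = -3555*(5011 - 12360) = -3555*(-7349) = 26125695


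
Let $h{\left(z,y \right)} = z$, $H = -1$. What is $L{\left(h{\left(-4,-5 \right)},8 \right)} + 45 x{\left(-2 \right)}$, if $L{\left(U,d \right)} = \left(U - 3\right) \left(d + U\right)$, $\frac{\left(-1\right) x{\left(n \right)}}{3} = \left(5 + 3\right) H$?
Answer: $1052$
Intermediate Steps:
$x{\left(n \right)} = 24$ ($x{\left(n \right)} = - 3 \left(5 + 3\right) \left(-1\right) = - 3 \cdot 8 \left(-1\right) = \left(-3\right) \left(-8\right) = 24$)
$L{\left(U,d \right)} = \left(-3 + U\right) \left(U + d\right)$
$L{\left(h{\left(-4,-5 \right)},8 \right)} + 45 x{\left(-2 \right)} = \left(\left(-4\right)^{2} - -12 - 24 - 32\right) + 45 \cdot 24 = \left(16 + 12 - 24 - 32\right) + 1080 = -28 + 1080 = 1052$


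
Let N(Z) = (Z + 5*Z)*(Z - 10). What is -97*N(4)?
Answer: 13968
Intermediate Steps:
N(Z) = 6*Z*(-10 + Z) (N(Z) = (6*Z)*(-10 + Z) = 6*Z*(-10 + Z))
-97*N(4) = -582*4*(-10 + 4) = -582*4*(-6) = -97*(-144) = 13968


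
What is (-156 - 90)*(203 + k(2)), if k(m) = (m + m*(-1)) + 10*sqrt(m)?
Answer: -49938 - 2460*sqrt(2) ≈ -53417.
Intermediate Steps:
k(m) = 10*sqrt(m) (k(m) = (m - m) + 10*sqrt(m) = 0 + 10*sqrt(m) = 10*sqrt(m))
(-156 - 90)*(203 + k(2)) = (-156 - 90)*(203 + 10*sqrt(2)) = -246*(203 + 10*sqrt(2)) = -49938 - 2460*sqrt(2)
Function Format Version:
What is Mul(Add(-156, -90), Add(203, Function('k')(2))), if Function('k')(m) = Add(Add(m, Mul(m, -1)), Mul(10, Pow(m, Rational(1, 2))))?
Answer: Add(-49938, Mul(-2460, Pow(2, Rational(1, 2)))) ≈ -53417.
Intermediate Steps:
Function('k')(m) = Mul(10, Pow(m, Rational(1, 2))) (Function('k')(m) = Add(Add(m, Mul(-1, m)), Mul(10, Pow(m, Rational(1, 2)))) = Add(0, Mul(10, Pow(m, Rational(1, 2)))) = Mul(10, Pow(m, Rational(1, 2))))
Mul(Add(-156, -90), Add(203, Function('k')(2))) = Mul(Add(-156, -90), Add(203, Mul(10, Pow(2, Rational(1, 2))))) = Mul(-246, Add(203, Mul(10, Pow(2, Rational(1, 2))))) = Add(-49938, Mul(-2460, Pow(2, Rational(1, 2))))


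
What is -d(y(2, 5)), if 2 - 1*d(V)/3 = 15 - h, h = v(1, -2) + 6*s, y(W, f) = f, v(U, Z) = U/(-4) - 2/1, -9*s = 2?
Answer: 199/4 ≈ 49.750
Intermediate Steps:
s = -2/9 (s = -⅑*2 = -2/9 ≈ -0.22222)
v(U, Z) = -2 - U/4 (v(U, Z) = U*(-¼) - 2*1 = -U/4 - 2 = -2 - U/4)
h = -43/12 (h = (-2 - ¼*1) + 6*(-2/9) = (-2 - ¼) - 4/3 = -9/4 - 4/3 = -43/12 ≈ -3.5833)
d(V) = -199/4 (d(V) = 6 - 3*(15 - 1*(-43/12)) = 6 - 3*(15 + 43/12) = 6 - 3*223/12 = 6 - 223/4 = -199/4)
-d(y(2, 5)) = -1*(-199/4) = 199/4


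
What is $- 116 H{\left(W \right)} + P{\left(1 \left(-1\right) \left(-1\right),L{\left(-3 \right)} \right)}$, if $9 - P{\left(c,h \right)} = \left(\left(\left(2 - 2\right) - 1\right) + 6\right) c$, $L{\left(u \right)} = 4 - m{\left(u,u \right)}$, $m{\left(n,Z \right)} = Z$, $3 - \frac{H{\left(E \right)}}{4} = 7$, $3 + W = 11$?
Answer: $1860$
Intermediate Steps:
$W = 8$ ($W = -3 + 11 = 8$)
$H{\left(E \right)} = -16$ ($H{\left(E \right)} = 12 - 28 = -16$)
$L{\left(u \right)} = 4 - u$
$P{\left(c,h \right)} = 9 - 5 c$ ($P{\left(c,h \right)} = 9 - \left(\left(\left(2 - 2\right) - 1\right) + 6\right) c = 9 - \left(\left(0 - 1\right) + 6\right) c = 9 - \left(-1 + 6\right) c = 9 - 5 c$)
$- 116 H{\left(W \right)} + P{\left(1 \left(-1\right) \left(-1\right),L{\left(-3 \right)} \right)} = \left(-116\right) \left(-16\right) + \left(9 - 5 \cdot 1 \left(-1\right) \left(-1\right)\right) = 1856 + \left(9 - 5 \left(\left(-1\right) \left(-1\right)\right)\right) = 1856 + \left(9 - 5\right) = 1856 + 4 = 1860$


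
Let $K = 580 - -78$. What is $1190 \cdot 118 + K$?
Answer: $141078$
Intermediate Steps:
$K = 658$ ($K = 580 + 78 = 658$)
$1190 \cdot 118 + K = 1190 \cdot 118 + 658 = 140420 + 658 = 141078$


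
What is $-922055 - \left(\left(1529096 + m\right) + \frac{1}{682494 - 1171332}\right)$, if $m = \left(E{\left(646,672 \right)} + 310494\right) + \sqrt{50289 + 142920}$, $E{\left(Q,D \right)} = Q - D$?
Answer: $- \frac{1349984308721}{488838} - \sqrt{193209} \approx -2.7621 \cdot 10^{6}$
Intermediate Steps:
$m = 310468 + \sqrt{193209}$ ($m = \left(\left(646 - 672\right) + 310494\right) + \sqrt{50289 + 142920} = \left(\left(646 - 672\right) + 310494\right) + \sqrt{193209} = \left(-26 + 310494\right) + \sqrt{193209} = 310468 + \sqrt{193209} \approx 3.1091 \cdot 10^{5}$)
$-922055 - \left(\left(1529096 + m\right) + \frac{1}{682494 - 1171332}\right) = -922055 - \left(\left(1529096 + \left(310468 + \sqrt{193209}\right)\right) + \frac{1}{682494 - 1171332}\right) = -922055 - \left(\left(1839564 + \sqrt{193209}\right) + \frac{1}{-488838}\right) = -922055 - \left(\left(1839564 + \sqrt{193209}\right) - \frac{1}{488838}\right) = -922055 - \left(\frac{899248786631}{488838} + \sqrt{193209}\right) = - \frac{1349984308721}{488838} - \sqrt{193209}$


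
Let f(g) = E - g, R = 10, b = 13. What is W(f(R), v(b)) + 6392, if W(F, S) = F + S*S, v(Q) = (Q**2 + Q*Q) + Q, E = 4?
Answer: 129587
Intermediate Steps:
v(Q) = Q + 2*Q**2 (v(Q) = (Q**2 + Q**2) + Q = 2*Q**2 + Q = Q + 2*Q**2)
f(g) = 4 - g
W(F, S) = F + S**2
W(f(R), v(b)) + 6392 = ((4 - 1*10) + (13*(1 + 2*13))**2) + 6392 = ((4 - 10) + (13*(1 + 26))**2) + 6392 = (-6 + (13*27)**2) + 6392 = (-6 + 351**2) + 6392 = (-6 + 123201) + 6392 = 123195 + 6392 = 129587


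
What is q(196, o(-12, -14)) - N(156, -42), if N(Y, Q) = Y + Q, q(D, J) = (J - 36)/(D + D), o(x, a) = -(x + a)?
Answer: -22349/196 ≈ -114.03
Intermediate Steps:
o(x, a) = -a - x (o(x, a) = -(a + x) = -a - x)
q(D, J) = (-36 + J)/(2*D) (q(D, J) = (-36 + J)/((2*D)) = (-36 + J)*(1/(2*D)) = (-36 + J)/(2*D))
N(Y, Q) = Q + Y
q(196, o(-12, -14)) - N(156, -42) = (1/2)*(-36 + (-1*(-14) - 1*(-12)))/196 - (-42 + 156) = (1/2)*(1/196)*(-36 + (14 + 12)) - 1*114 = (1/2)*(1/196)*(-36 + 26) - 114 = (1/2)*(1/196)*(-10) - 114 = -5/196 - 114 = -22349/196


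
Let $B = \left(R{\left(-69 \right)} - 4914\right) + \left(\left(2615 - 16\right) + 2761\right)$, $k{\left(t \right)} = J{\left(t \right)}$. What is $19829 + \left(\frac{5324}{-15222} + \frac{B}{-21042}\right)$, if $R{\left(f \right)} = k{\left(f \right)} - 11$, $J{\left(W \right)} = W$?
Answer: $\frac{176420482076}{8897259} \approx 19829.0$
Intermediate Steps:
$k{\left(t \right)} = t$
$R{\left(f \right)} = -11 + f$ ($R{\left(f \right)} = f - 11 = -11 + f$)
$B = 366$ ($B = \left(\left(-11 - 69\right) - 4914\right) + \left(\left(2615 - 16\right) + 2761\right) = \left(-80 - 4914\right) + \left(2599 + 2761\right) = -4994 + 5360 = 366$)
$19829 + \left(\frac{5324}{-15222} + \frac{B}{-21042}\right) = 19829 + \left(\frac{5324}{-15222} + \frac{366}{-21042}\right) = 19829 + \left(5324 \left(- \frac{1}{15222}\right) + 366 \left(- \frac{1}{21042}\right)\right) = 19829 - \frac{3266635}{8897259} = \frac{176420482076}{8897259}$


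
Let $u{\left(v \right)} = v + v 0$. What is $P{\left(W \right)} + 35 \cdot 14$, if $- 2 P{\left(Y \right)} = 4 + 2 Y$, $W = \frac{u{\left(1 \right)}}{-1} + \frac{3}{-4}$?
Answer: $\frac{1959}{4} \approx 489.75$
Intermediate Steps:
$u{\left(v \right)} = v$ ($u{\left(v \right)} = v + 0 = v$)
$W = - \frac{7}{4}$ ($W = 1 \frac{1}{-1} + \frac{3}{-4} = 1 \left(-1\right) + 3 \left(- \frac{1}{4}\right) = -1 - \frac{3}{4} = - \frac{7}{4} \approx -1.75$)
$P{\left(Y \right)} = -2 - Y$ ($P{\left(Y \right)} = - \frac{4 + 2 Y}{2} = -2 - Y$)
$P{\left(W \right)} + 35 \cdot 14 = \left(-2 - - \frac{7}{4}\right) + 35 \cdot 14 = \left(-2 + \frac{7}{4}\right) + 490 = - \frac{1}{4} + 490 = \frac{1959}{4}$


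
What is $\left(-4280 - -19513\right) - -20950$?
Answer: $36183$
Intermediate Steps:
$\left(-4280 - -19513\right) - -20950 = \left(-4280 + 19513\right) + 20950 = 15233 + 20950 = 36183$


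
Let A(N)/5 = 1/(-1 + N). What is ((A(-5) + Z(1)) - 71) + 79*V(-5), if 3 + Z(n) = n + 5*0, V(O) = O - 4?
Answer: -4709/6 ≈ -784.83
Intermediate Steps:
V(O) = -4 + O
A(N) = 5/(-1 + N)
Z(n) = -3 + n (Z(n) = -3 + (n + 5*0) = -3 + (n + 0) = -3 + n)
((A(-5) + Z(1)) - 71) + 79*V(-5) = ((5/(-1 - 5) + (-3 + 1)) - 71) + 79*(-4 - 5) = ((5/(-6) - 2) - 71) + 79*(-9) = ((5*(-⅙) - 2) - 71) - 711 = ((-⅚ - 2) - 71) - 711 = (-17/6 - 71) - 711 = -443/6 - 711 = -4709/6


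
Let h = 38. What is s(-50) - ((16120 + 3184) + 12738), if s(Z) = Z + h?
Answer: -32054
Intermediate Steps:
s(Z) = 38 + Z (s(Z) = Z + 38 = 38 + Z)
s(-50) - ((16120 + 3184) + 12738) = (38 - 50) - ((16120 + 3184) + 12738) = -12 - (19304 + 12738) = -12 - 1*32042 = -12 - 32042 = -32054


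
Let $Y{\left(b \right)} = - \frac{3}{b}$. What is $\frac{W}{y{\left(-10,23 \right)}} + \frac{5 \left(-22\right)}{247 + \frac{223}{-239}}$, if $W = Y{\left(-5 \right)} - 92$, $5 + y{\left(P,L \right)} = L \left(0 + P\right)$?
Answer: $- \frac{401458}{6910175} \approx -0.058097$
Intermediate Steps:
$y{\left(P,L \right)} = -5 + L P$ ($y{\left(P,L \right)} = -5 + L \left(0 + P\right) = -5 + L P$)
$W = - \frac{457}{5}$ ($W = - \frac{3}{-5} - 92 = \left(-3\right) \left(- \frac{1}{5}\right) - 92 = \frac{3}{5} - 92 = - \frac{457}{5} \approx -91.4$)
$\frac{W}{y{\left(-10,23 \right)}} + \frac{5 \left(-22\right)}{247 + \frac{223}{-239}} = - \frac{457}{5 \left(-5 + 23 \left(-10\right)\right)} + \frac{5 \left(-22\right)}{247 + \frac{223}{-239}} = - \frac{457}{5 \left(-5 - 230\right)} - \frac{110}{247 + 223 \left(- \frac{1}{239}\right)} = - \frac{457}{5 \left(-235\right)} - \frac{110}{247 - \frac{223}{239}} = \left(- \frac{457}{5}\right) \left(- \frac{1}{235}\right) - \frac{110}{\frac{58810}{239}} = \frac{457}{1175} - \frac{2629}{5881} = - \frac{401458}{6910175}$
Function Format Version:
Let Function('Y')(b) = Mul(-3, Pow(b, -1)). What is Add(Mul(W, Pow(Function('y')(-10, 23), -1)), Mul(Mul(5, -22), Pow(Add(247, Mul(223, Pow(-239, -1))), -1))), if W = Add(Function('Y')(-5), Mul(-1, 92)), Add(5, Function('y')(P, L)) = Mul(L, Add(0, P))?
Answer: Rational(-401458, 6910175) ≈ -0.058097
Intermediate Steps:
Function('y')(P, L) = Add(-5, Mul(L, P)) (Function('y')(P, L) = Add(-5, Mul(L, Add(0, P))) = Add(-5, Mul(L, P)))
W = Rational(-457, 5) (W = Add(Mul(-3, Pow(-5, -1)), Mul(-1, 92)) = Add(Mul(-3, Rational(-1, 5)), -92) = Add(Rational(3, 5), -92) = Rational(-457, 5) ≈ -91.400)
Add(Mul(W, Pow(Function('y')(-10, 23), -1)), Mul(Mul(5, -22), Pow(Add(247, Mul(223, Pow(-239, -1))), -1))) = Add(Mul(Rational(-457, 5), Pow(Add(-5, Mul(23, -10)), -1)), Mul(Mul(5, -22), Pow(Add(247, Mul(223, Pow(-239, -1))), -1))) = Add(Mul(Rational(-457, 5), Pow(Add(-5, -230), -1)), Mul(-110, Pow(Add(247, Mul(223, Rational(-1, 239))), -1))) = Add(Mul(Rational(-457, 5), Pow(-235, -1)), Mul(-110, Pow(Add(247, Rational(-223, 239)), -1))) = Add(Mul(Rational(-457, 5), Rational(-1, 235)), Mul(-110, Pow(Rational(58810, 239), -1))) = Add(Rational(457, 1175), Mul(-110, Rational(239, 58810))) = Add(Rational(457, 1175), Rational(-2629, 5881)) = Rational(-401458, 6910175)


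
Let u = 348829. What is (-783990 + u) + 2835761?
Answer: 2400600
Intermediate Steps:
(-783990 + u) + 2835761 = (-783990 + 348829) + 2835761 = -435161 + 2835761 = 2400600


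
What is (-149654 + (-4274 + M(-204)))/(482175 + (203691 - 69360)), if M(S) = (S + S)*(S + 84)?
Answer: -52484/308253 ≈ -0.17026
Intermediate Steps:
M(S) = 2*S*(84 + S) (M(S) = (2*S)*(84 + S) = 2*S*(84 + S))
(-149654 + (-4274 + M(-204)))/(482175 + (203691 - 69360)) = (-149654 + (-4274 + 2*(-204)*(84 - 204)))/(482175 + (203691 - 69360)) = (-149654 + (-4274 + 2*(-204)*(-120)))/(482175 + 134331) = (-149654 + (-4274 + 48960))/616506 = (-149654 + 44686)*(1/616506) = -104968*1/616506 = -52484/308253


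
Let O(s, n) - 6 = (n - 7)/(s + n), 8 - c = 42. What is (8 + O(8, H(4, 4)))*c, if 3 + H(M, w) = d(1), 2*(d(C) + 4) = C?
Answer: -170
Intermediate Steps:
d(C) = -4 + C/2
c = -34 (c = 8 - 1*42 = 8 - 42 = -34)
H(M, w) = -13/2 (H(M, w) = -3 + (-4 + (½)*1) = -3 + (-4 + ½) = -3 - 7/2 = -13/2)
O(s, n) = 6 + (-7 + n)/(n + s) (O(s, n) = 6 + (n - 7)/(s + n) = 6 + (-7 + n)/(n + s))
(8 + O(8, H(4, 4)))*c = (8 + (-7 + 6*8 + 7*(-13/2))/(-13/2 + 8))*(-34) = (8 + (-7 + 48 - 91/2)/(3/2))*(-34) = (8 + (⅔)*(-9/2))*(-34) = (8 - 3)*(-34) = 5*(-34) = -170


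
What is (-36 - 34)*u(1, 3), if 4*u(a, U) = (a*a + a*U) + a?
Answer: -175/2 ≈ -87.500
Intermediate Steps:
u(a, U) = a/4 + a²/4 + U*a/4 (u(a, U) = ((a*a + a*U) + a)/4 = ((a² + U*a) + a)/4 = (a + a² + U*a)/4 = a/4 + a²/4 + U*a/4)
(-36 - 34)*u(1, 3) = (-36 - 34)*((¼)*1*(1 + 3 + 1)) = -35*5/2 = -70*5/4 = -175/2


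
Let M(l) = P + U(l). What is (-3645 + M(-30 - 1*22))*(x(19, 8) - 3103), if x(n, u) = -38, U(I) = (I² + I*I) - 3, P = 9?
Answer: -5556429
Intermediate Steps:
U(I) = -3 + 2*I² (U(I) = (I² + I²) - 3 = 2*I² - 3 = -3 + 2*I²)
M(l) = 6 + 2*l² (M(l) = 9 + (-3 + 2*l²) = 6 + 2*l²)
(-3645 + M(-30 - 1*22))*(x(19, 8) - 3103) = (-3645 + (6 + 2*(-30 - 1*22)²))*(-38 - 3103) = (-3645 + (6 + 2*(-30 - 22)²))*(-3141) = (-3645 + (6 + 2*(-52)²))*(-3141) = (-3645 + (6 + 2*2704))*(-3141) = (-3645 + (6 + 5408))*(-3141) = (-3645 + 5414)*(-3141) = 1769*(-3141) = -5556429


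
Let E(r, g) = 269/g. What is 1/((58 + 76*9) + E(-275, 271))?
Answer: 271/201351 ≈ 0.0013459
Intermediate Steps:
1/((58 + 76*9) + E(-275, 271)) = 1/((58 + 76*9) + 269/271) = 1/((58 + 684) + 269*(1/271)) = 1/(742 + 269/271) = 1/(201351/271) = 271/201351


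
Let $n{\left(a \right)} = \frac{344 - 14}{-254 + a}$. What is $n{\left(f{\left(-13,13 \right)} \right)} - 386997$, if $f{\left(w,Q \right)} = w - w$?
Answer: $- \frac{49148784}{127} \approx -3.87 \cdot 10^{5}$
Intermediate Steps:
$f{\left(w,Q \right)} = 0$
$n{\left(a \right)} = \frac{330}{-254 + a}$
$n{\left(f{\left(-13,13 \right)} \right)} - 386997 = \frac{330}{-254 + 0} - 386997 = \frac{330}{-254} - 386997 = 330 \left(- \frac{1}{254}\right) - 386997 = - \frac{165}{127} - 386997 = - \frac{49148784}{127}$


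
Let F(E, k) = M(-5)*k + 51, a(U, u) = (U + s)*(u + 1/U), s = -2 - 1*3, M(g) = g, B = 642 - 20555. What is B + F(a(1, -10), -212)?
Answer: -18802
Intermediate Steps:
B = -19913
s = -5 (s = -2 - 3 = -5)
a(U, u) = (-5 + U)*(u + 1/U) (a(U, u) = (U - 5)*(u + 1/U) = (-5 + U)*(u + 1/U))
F(E, k) = 51 - 5*k (F(E, k) = -5*k + 51 = 51 - 5*k)
B + F(a(1, -10), -212) = -19913 + (51 - 5*(-212)) = -19913 + (51 + 1060) = -19913 + 1111 = -18802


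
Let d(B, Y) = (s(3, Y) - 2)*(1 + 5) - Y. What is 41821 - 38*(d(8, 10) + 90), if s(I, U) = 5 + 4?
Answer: 37185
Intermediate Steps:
s(I, U) = 9
d(B, Y) = 42 - Y (d(B, Y) = (9 - 2)*(1 + 5) - Y = 7*6 - Y = 42 - Y)
41821 - 38*(d(8, 10) + 90) = 41821 - 38*((42 - 1*10) + 90) = 41821 - 38*((42 - 10) + 90) = 41821 - 38*(32 + 90) = 41821 - 38*122 = 41821 - 4636 = 37185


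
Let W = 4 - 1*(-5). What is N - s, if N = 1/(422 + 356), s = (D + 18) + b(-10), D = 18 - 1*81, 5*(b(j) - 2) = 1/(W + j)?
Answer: 168053/3890 ≈ 43.201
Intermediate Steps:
W = 9 (W = 4 + 5 = 9)
b(j) = 2 + 1/(5*(9 + j))
D = -63 (D = 18 - 81 = -63)
s = -216/5 (s = (-63 + 18) + (91 + 10*(-10))/(5*(9 - 10)) = -45 + (1/5)*(91 - 100)/(-1) = -45 + (1/5)*(-1)*(-9) = -45 + 9/5 = -216/5 ≈ -43.200)
N = 1/778 ≈ 0.0012853
N - s = 1/778 - 1*(-216/5) = 1/778 + 216/5 = 168053/3890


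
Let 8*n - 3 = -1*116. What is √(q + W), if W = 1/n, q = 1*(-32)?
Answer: 2*I*√102378/113 ≈ 5.6631*I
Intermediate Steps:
n = -113/8 (n = 3/8 + (-1*116)/8 = 3/8 + (⅛)*(-116) = 3/8 - 29/2 = -113/8 ≈ -14.125)
q = -32
W = -8/113 (W = 1/(-113/8) = -8/113 ≈ -0.070796)
√(q + W) = √(-32 - 8/113) = √(-3624/113) = 2*I*√102378/113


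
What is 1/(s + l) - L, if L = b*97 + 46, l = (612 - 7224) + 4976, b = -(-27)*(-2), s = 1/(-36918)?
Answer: 313585595090/60397849 ≈ 5192.0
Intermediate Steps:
s = -1/36918 ≈ -2.7087e-5
b = -54 (b = -9*6 = -54)
l = -1636 (l = -6612 + 4976 = -1636)
L = -5192 (L = -54*97 + 46 = -5238 + 46 = -5192)
1/(s + l) - L = 1/(-1/36918 - 1636) - 1*(-5192) = 1/(-60397849/36918) + 5192 = -36918/60397849 + 5192 = 313585595090/60397849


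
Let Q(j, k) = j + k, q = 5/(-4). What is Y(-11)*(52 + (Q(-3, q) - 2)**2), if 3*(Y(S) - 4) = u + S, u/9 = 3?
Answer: 10199/12 ≈ 849.92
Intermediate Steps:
u = 27 (u = 9*3 = 27)
Y(S) = 13 + S/3 (Y(S) = 4 + (27 + S)/3 = 4 + (9 + S/3) = 13 + S/3)
q = -5/4 (q = 5*(-1/4) = -5/4 ≈ -1.2500)
Y(-11)*(52 + (Q(-3, q) - 2)**2) = (13 + (1/3)*(-11))*(52 + ((-3 - 5/4) - 2)**2) = (13 - 11/3)*(52 + (-17/4 - 2)**2) = 28*(52 + (-25/4)**2)/3 = 28*(52 + 625/16)/3 = (28/3)*(1457/16) = 10199/12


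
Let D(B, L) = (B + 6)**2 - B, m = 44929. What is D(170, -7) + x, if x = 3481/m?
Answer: 1384086255/44929 ≈ 30806.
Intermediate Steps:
D(B, L) = (6 + B)**2 - B
x = 3481/44929 ≈ 0.077478
D(170, -7) + x = ((6 + 170)**2 - 1*170) + 3481/44929 = (176**2 - 170) + 3481/44929 = (30976 - 170) + 3481/44929 = 30806 + 3481/44929 = 1384086255/44929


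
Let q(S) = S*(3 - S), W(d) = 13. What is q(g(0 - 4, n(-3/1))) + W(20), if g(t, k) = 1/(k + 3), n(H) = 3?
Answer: 485/36 ≈ 13.472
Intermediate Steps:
g(t, k) = 1/(3 + k)
q(g(0 - 4, n(-3/1))) + W(20) = (3 - 1/(3 + 3))/(3 + 3) + 13 = (3 - 1/6)/6 + 13 = (3 - 1*⅙)/6 + 13 = (3 - ⅙)/6 + 13 = (⅙)*(17/6) + 13 = 17/36 + 13 = 485/36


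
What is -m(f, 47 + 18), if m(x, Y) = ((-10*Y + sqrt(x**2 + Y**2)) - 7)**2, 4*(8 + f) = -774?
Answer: -1905905/4 + 8541*sqrt(1061) ≈ -1.9827e+5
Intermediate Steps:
f = -403/2 (f = -8 + (1/4)*(-774) = -8 - 387/2 = -403/2 ≈ -201.50)
m(x, Y) = (-7 + sqrt(Y**2 + x**2) - 10*Y)**2 (m(x, Y) = ((-10*Y + sqrt(Y**2 + x**2)) - 7)**2 = ((sqrt(Y**2 + x**2) - 10*Y) - 7)**2 = (-7 + sqrt(Y**2 + x**2) - 10*Y)**2)
-m(f, 47 + 18) = -(7 - sqrt((47 + 18)**2 + (-403/2)**2) + 10*(47 + 18))**2 = -(7 - sqrt(65**2 + 162409/4) + 10*65)**2 = -(7 - sqrt(4225 + 162409/4) + 650)**2 = -(7 - sqrt(179309/4) + 650)**2 = -(7 - 13*sqrt(1061)/2 + 650)**2 = -(657 - 13*sqrt(1061)/2)**2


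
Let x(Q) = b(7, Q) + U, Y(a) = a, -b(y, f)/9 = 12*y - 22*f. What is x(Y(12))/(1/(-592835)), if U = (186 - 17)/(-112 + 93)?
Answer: -18147272185/19 ≈ -9.5512e+8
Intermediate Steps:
b(y, f) = -108*y + 198*f (b(y, f) = -9*(12*y - 22*f) = -9*(-22*f + 12*y) = -108*y + 198*f)
U = -169/19 (U = 169/(-19) = 169*(-1/19) = -169/19 ≈ -8.8947)
x(Q) = -14533/19 + 198*Q (x(Q) = (-108*7 + 198*Q) - 169/19 = (-756 + 198*Q) - 169/19 = -14533/19 + 198*Q)
x(Y(12))/(1/(-592835)) = (-14533/19 + 198*12)/(1/(-592835)) = (-14533/19 + 2376)/(-1/592835) = (30611/19)*(-592835) = -18147272185/19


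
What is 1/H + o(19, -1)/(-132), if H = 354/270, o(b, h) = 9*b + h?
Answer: -2045/3894 ≈ -0.52517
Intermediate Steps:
o(b, h) = h + 9*b
H = 59/45 (H = 354*(1/270) = 59/45 ≈ 1.3111)
1/H + o(19, -1)/(-132) = 1/(59/45) + (-1 + 9*19)/(-132) = 1*(45/59) + (-1 + 171)*(-1/132) = 45/59 + 170*(-1/132) = 45/59 - 85/66 = -2045/3894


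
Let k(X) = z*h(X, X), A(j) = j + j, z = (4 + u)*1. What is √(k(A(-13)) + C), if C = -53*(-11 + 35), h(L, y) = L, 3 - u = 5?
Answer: 2*I*√331 ≈ 36.387*I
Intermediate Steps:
u = -2 (u = 3 - 1*5 = 3 - 5 = -2)
z = 2 (z = (4 - 2)*1 = 2*1 = 2)
A(j) = 2*j
k(X) = 2*X
C = -1272 (C = -53*24 = -1272)
√(k(A(-13)) + C) = √(2*(2*(-13)) - 1272) = √(2*(-26) - 1272) = √(-52 - 1272) = √(-1324) = 2*I*√331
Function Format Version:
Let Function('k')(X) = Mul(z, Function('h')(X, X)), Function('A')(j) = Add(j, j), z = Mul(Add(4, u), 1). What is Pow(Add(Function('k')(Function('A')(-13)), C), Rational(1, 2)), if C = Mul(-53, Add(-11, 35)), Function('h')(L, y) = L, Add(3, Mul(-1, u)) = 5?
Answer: Mul(2, I, Pow(331, Rational(1, 2))) ≈ Mul(36.387, I)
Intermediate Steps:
u = -2 (u = Add(3, Mul(-1, 5)) = Add(3, -5) = -2)
z = 2 (z = Mul(Add(4, -2), 1) = Mul(2, 1) = 2)
Function('A')(j) = Mul(2, j)
Function('k')(X) = Mul(2, X)
C = -1272 (C = Mul(-53, 24) = -1272)
Pow(Add(Function('k')(Function('A')(-13)), C), Rational(1, 2)) = Pow(Add(Mul(2, Mul(2, -13)), -1272), Rational(1, 2)) = Pow(Add(Mul(2, -26), -1272), Rational(1, 2)) = Pow(Add(-52, -1272), Rational(1, 2)) = Pow(-1324, Rational(1, 2)) = Mul(2, I, Pow(331, Rational(1, 2)))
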